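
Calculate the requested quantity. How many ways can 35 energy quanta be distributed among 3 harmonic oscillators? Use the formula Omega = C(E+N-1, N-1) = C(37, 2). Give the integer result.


Step 1: Use binomial coefficient C(37, 2)
Step 2: Numerator = 37! / 35!
Step 3: Denominator = 2!
Step 4: Omega = 666

666


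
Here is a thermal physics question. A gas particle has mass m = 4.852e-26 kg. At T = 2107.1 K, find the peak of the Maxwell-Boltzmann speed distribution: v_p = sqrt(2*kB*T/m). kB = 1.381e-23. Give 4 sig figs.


Step 1: Numerator = 2*kB*T = 2*1.381e-23*2107.1 = 5.82e-20
Step 2: Ratio = 5.82e-20 / 4.852e-26 = 1.199e+06
Step 3: v_p = sqrt(1.199e+06) = 1095 m/s

1095


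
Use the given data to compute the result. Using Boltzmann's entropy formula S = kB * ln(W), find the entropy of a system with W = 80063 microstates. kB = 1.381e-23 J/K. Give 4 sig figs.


Step 1: ln(W) = ln(80063) = 11.29
Step 2: S = kB * ln(W) = 1.381e-23 * 11.29
Step 3: S = 1.559e-22 J/K

1.559e-22


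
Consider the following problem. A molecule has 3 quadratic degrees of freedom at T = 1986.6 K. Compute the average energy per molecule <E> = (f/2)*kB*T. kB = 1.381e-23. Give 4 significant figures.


Step 1: f/2 = 3/2 = 1.5
Step 2: kB*T = 1.381e-23 * 1986.6 = 2.743e-20
Step 3: <E> = 1.5 * 2.743e-20 = 4.115e-20 J

4.115e-20


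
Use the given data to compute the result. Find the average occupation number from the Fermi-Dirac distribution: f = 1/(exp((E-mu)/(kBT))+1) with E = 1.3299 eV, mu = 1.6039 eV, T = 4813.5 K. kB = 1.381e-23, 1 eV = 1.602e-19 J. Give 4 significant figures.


Step 1: (E - mu) = 1.3299 - 1.6039 = -0.274 eV
Step 2: Convert: (E-mu)*eV = -4.389e-20 J
Step 3: x = (E-mu)*eV/(kB*T) = -0.6603
Step 4: f = 1/(exp(-0.6603)+1) = 0.6593

0.6593


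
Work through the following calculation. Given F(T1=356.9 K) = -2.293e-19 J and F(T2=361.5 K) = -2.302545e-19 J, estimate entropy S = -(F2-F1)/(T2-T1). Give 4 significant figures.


Step 1: dF = F2 - F1 = -2.302545e-19 - (-2.293e-19) = -9.545e-22 J
Step 2: dT = T2 - T1 = 361.5 - 356.9 = 4.6 K
Step 3: S = -dF/dT = -(-9.545e-22)/4.6 = 2.075e-22 J/K

2.075e-22


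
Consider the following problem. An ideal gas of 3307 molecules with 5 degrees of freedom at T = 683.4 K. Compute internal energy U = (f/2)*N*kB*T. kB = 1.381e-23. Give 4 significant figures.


Step 1: f/2 = 5/2 = 2.5
Step 2: N*kB*T = 3307*1.381e-23*683.4 = 3.121e-17
Step 3: U = 2.5 * 3.121e-17 = 7.803e-17 J

7.803e-17


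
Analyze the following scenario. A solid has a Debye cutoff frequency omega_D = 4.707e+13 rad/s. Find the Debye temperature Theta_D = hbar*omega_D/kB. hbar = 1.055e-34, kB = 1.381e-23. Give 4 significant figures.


Step 1: hbar*omega_D = 1.055e-34 * 4.707e+13 = 4.966e-21 J
Step 2: Theta_D = 4.966e-21 / 1.381e-23
Step 3: Theta_D = 359.6 K

359.6


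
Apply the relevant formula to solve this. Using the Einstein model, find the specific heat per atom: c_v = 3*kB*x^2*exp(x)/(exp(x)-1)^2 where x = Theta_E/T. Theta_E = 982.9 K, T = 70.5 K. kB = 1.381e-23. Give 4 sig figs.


Step 1: x = Theta_E/T = 982.9/70.5 = 13.94
Step 2: x^2 = 194.4
Step 3: exp(x) = 1.135e+06
Step 4: c_v = 3*1.381e-23*194.4*1.135e+06/(1.135e+06-1)^2 = 7.097e-27

7.097e-27


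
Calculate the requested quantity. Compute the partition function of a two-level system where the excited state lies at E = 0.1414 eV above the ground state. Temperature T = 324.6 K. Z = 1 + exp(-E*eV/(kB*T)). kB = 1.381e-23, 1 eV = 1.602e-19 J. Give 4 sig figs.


Step 1: Compute beta*E = E*eV/(kB*T) = 0.1414*1.602e-19/(1.381e-23*324.6) = 5.053
Step 2: exp(-beta*E) = exp(-5.053) = 0.006389
Step 3: Z = 1 + 0.006389 = 1.006

1.006


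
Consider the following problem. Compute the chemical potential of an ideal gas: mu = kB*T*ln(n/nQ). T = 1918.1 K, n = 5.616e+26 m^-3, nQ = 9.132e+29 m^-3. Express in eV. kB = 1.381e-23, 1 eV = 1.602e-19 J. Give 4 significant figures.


Step 1: n/nQ = 5.616e+26/9.132e+29 = 0.000615
Step 2: ln(n/nQ) = -7.394
Step 3: mu = kB*T*ln(n/nQ) = 2.649e-20*-7.394 = -1.959e-19 J
Step 4: Convert to eV: -1.959e-19/1.602e-19 = -1.223 eV

-1.223


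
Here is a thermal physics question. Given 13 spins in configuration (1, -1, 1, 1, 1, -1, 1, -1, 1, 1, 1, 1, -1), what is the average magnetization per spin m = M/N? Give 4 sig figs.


Step 1: Count up spins (+1): 9, down spins (-1): 4
Step 2: Total magnetization M = 9 - 4 = 5
Step 3: m = M/N = 5/13 = 0.3846

0.3846


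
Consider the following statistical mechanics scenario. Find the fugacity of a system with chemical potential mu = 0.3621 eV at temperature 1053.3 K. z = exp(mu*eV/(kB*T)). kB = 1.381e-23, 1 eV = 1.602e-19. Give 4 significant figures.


Step 1: Convert mu to Joules: 0.3621*1.602e-19 = 5.801e-20 J
Step 2: kB*T = 1.381e-23*1053.3 = 1.455e-20 J
Step 3: mu/(kB*T) = 3.988
Step 4: z = exp(3.988) = 53.94

53.94


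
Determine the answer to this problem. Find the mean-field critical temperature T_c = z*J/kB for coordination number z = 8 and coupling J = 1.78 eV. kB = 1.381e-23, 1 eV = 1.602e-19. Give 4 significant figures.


Step 1: z*J = 8*1.78 = 14.24 eV
Step 2: Convert to Joules: 14.24*1.602e-19 = 2.281e-18 J
Step 3: T_c = 2.281e-18 / 1.381e-23 = 1.652e+05 K

1.652e+05


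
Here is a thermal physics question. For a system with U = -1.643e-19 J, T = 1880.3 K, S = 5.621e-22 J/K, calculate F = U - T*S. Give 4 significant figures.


Step 1: T*S = 1880.3 * 5.621e-22 = 1.057e-18 J
Step 2: F = U - T*S = -1.643e-19 - 1.057e-18
Step 3: F = -1.221e-18 J

-1.221e-18


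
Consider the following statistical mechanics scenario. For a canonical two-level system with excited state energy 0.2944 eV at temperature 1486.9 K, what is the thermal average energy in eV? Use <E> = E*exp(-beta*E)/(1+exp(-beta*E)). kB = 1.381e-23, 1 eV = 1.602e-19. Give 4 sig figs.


Step 1: beta*E = 0.2944*1.602e-19/(1.381e-23*1486.9) = 2.297
Step 2: exp(-beta*E) = 0.1006
Step 3: <E> = 0.2944*0.1006/(1+0.1006) = 0.0269 eV

0.0269


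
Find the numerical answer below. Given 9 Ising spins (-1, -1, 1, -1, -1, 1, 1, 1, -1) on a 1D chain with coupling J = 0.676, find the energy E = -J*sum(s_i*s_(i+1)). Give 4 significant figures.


Step 1: Nearest-neighbor products: 1, -1, -1, 1, -1, 1, 1, -1
Step 2: Sum of products = 0
Step 3: E = -0.676 * 0 = 0

0


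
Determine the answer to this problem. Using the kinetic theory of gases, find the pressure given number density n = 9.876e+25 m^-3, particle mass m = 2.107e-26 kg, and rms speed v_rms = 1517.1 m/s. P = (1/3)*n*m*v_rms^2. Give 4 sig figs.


Step 1: v_rms^2 = 1517.1^2 = 2.302e+06
Step 2: n*m = 9.876e+25*2.107e-26 = 2.081
Step 3: P = (1/3)*2.081*2.302e+06 = 1.596e+06 Pa

1.596e+06


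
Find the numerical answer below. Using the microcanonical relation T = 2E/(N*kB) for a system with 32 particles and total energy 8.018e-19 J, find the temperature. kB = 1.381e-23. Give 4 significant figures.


Step 1: Numerator = 2*E = 2*8.018e-19 = 1.604e-18 J
Step 2: Denominator = N*kB = 32*1.381e-23 = 4.419e-22
Step 3: T = 1.604e-18 / 4.419e-22 = 3629 K

3629


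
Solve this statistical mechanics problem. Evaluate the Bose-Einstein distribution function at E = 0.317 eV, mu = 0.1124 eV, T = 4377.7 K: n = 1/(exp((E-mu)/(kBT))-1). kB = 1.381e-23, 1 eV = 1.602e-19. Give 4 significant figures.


Step 1: (E - mu) = 0.2046 eV
Step 2: x = (E-mu)*eV/(kB*T) = 0.2046*1.602e-19/(1.381e-23*4377.7) = 0.5422
Step 3: exp(x) = 1.72
Step 4: n = 1/(exp(x)-1) = 1.389

1.389


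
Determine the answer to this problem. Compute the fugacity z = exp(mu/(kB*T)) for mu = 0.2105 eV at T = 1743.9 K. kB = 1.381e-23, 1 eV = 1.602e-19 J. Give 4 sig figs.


Step 1: Convert mu to Joules: 0.2105*1.602e-19 = 3.372e-20 J
Step 2: kB*T = 1.381e-23*1743.9 = 2.408e-20 J
Step 3: mu/(kB*T) = 1.4
Step 4: z = exp(1.4) = 4.056

4.056


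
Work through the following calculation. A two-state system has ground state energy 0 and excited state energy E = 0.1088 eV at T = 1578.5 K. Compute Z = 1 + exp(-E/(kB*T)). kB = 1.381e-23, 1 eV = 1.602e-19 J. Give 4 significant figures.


Step 1: Compute beta*E = E*eV/(kB*T) = 0.1088*1.602e-19/(1.381e-23*1578.5) = 0.7996
Step 2: exp(-beta*E) = exp(-0.7996) = 0.4495
Step 3: Z = 1 + 0.4495 = 1.45

1.45


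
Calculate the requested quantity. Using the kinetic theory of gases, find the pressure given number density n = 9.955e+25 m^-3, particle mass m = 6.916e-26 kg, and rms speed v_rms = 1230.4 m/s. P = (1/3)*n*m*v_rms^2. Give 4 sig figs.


Step 1: v_rms^2 = 1230.4^2 = 1.514e+06
Step 2: n*m = 9.955e+25*6.916e-26 = 6.885
Step 3: P = (1/3)*6.885*1.514e+06 = 3.474e+06 Pa

3.474e+06


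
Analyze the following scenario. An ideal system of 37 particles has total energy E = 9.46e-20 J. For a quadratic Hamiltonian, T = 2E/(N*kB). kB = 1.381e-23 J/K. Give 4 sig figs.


Step 1: Numerator = 2*E = 2*9.46e-20 = 1.892e-19 J
Step 2: Denominator = N*kB = 37*1.381e-23 = 5.11e-22
Step 3: T = 1.892e-19 / 5.11e-22 = 370.3 K

370.3


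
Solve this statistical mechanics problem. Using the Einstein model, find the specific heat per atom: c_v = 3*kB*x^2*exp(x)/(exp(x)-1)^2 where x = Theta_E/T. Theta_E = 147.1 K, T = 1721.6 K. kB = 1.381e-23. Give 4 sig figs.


Step 1: x = Theta_E/T = 147.1/1721.6 = 0.08544
Step 2: x^2 = 0.007301
Step 3: exp(x) = 1.089
Step 4: c_v = 3*1.381e-23*0.007301*1.089/(1.089-1)^2 = 4.14e-23

4.14e-23


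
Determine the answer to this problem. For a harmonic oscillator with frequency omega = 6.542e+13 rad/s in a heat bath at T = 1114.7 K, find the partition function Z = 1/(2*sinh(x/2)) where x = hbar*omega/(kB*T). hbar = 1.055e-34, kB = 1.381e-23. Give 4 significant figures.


Step 1: Compute x = hbar*omega/(kB*T) = 1.055e-34*6.542e+13/(1.381e-23*1114.7) = 0.4483
Step 2: x/2 = 0.2242
Step 3: sinh(x/2) = 0.2261
Step 4: Z = 1/(2*0.2261) = 2.212

2.212


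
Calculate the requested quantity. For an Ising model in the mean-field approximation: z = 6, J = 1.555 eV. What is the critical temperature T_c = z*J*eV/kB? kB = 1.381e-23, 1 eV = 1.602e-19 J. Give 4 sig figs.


Step 1: z*J = 6*1.555 = 9.33 eV
Step 2: Convert to Joules: 9.33*1.602e-19 = 1.495e-18 J
Step 3: T_c = 1.495e-18 / 1.381e-23 = 1.082e+05 K

1.082e+05


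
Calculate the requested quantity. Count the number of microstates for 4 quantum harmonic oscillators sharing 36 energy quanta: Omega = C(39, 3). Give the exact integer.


Step 1: Use binomial coefficient C(39, 3)
Step 2: Numerator = 39! / 36!
Step 3: Denominator = 3!
Step 4: Omega = 9139

9139


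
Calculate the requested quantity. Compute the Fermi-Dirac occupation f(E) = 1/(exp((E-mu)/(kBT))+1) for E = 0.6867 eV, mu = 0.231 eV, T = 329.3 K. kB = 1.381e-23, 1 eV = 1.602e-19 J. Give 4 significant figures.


Step 1: (E - mu) = 0.6867 - 0.231 = 0.4557 eV
Step 2: Convert: (E-mu)*eV = 7.3e-20 J
Step 3: x = (E-mu)*eV/(kB*T) = 16.05
Step 4: f = 1/(exp(16.05)+1) = 1.067e-07

1.067e-07


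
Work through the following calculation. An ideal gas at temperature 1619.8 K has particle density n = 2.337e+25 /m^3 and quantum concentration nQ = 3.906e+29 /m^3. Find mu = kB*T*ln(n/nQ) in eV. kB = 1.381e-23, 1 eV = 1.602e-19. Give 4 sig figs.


Step 1: n/nQ = 2.337e+25/3.906e+29 = 5.983e-05
Step 2: ln(n/nQ) = -9.724
Step 3: mu = kB*T*ln(n/nQ) = 2.237e-20*-9.724 = -2.175e-19 J
Step 4: Convert to eV: -2.175e-19/1.602e-19 = -1.358 eV

-1.358


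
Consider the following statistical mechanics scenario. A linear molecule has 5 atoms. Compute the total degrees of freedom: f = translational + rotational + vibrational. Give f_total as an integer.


Step 1: Translational DOF = 3
Step 2: Rotational DOF (linear) = 2
Step 3: Vibrational DOF = 3*5 - 5 = 10
Step 4: Total = 3 + 2 + 10 = 15

15


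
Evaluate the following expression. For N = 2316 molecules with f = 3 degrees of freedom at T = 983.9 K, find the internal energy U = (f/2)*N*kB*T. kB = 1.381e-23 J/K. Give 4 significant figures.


Step 1: f/2 = 3/2 = 1.5
Step 2: N*kB*T = 2316*1.381e-23*983.9 = 3.147e-17
Step 3: U = 1.5 * 3.147e-17 = 4.72e-17 J

4.72e-17


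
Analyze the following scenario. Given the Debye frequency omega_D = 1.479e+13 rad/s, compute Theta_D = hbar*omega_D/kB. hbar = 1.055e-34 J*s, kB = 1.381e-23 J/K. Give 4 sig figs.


Step 1: hbar*omega_D = 1.055e-34 * 1.479e+13 = 1.56e-21 J
Step 2: Theta_D = 1.56e-21 / 1.381e-23
Step 3: Theta_D = 113 K

113


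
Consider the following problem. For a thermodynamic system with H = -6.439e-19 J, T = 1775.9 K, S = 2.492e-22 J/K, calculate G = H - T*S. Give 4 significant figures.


Step 1: T*S = 1775.9 * 2.492e-22 = 4.426e-19 J
Step 2: G = H - T*S = -6.439e-19 - 4.426e-19
Step 3: G = -1.086e-18 J

-1.086e-18


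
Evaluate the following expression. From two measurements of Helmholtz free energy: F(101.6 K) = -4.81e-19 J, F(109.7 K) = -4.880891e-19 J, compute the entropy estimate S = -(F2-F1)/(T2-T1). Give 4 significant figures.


Step 1: dF = F2 - F1 = -4.880891e-19 - (-4.81e-19) = -7.0891e-21 J
Step 2: dT = T2 - T1 = 109.7 - 101.6 = 8.1 K
Step 3: S = -dF/dT = -(-7.0891e-21)/8.1 = 8.752e-22 J/K

8.752e-22


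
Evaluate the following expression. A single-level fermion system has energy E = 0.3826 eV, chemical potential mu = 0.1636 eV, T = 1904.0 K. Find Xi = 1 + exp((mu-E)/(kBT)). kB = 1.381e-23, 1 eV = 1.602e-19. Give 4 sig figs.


Step 1: (mu - E) = 0.1636 - 0.3826 = -0.219 eV
Step 2: x = (mu-E)*eV/(kB*T) = -0.219*1.602e-19/(1.381e-23*1904.0) = -1.334
Step 3: exp(x) = 0.2633
Step 4: Xi = 1 + 0.2633 = 1.263

1.263


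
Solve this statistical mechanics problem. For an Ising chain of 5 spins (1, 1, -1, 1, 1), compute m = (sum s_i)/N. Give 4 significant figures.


Step 1: Count up spins (+1): 4, down spins (-1): 1
Step 2: Total magnetization M = 4 - 1 = 3
Step 3: m = M/N = 3/5 = 0.6

0.6


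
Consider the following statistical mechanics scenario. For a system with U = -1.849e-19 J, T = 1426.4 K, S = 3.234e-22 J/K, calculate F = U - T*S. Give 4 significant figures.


Step 1: T*S = 1426.4 * 3.234e-22 = 4.613e-19 J
Step 2: F = U - T*S = -1.849e-19 - 4.613e-19
Step 3: F = -6.462e-19 J

-6.462e-19


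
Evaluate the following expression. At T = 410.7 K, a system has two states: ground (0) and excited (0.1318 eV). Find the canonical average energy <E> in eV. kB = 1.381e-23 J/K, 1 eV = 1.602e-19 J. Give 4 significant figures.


Step 1: beta*E = 0.1318*1.602e-19/(1.381e-23*410.7) = 3.723
Step 2: exp(-beta*E) = 0.02417
Step 3: <E> = 0.1318*0.02417/(1+0.02417) = 0.00311 eV

0.00311


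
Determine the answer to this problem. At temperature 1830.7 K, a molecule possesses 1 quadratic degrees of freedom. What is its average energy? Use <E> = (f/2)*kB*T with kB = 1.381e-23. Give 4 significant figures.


Step 1: f/2 = 1/2 = 0.5
Step 2: kB*T = 1.381e-23 * 1830.7 = 2.528e-20
Step 3: <E> = 0.5 * 2.528e-20 = 1.264e-20 J

1.264e-20


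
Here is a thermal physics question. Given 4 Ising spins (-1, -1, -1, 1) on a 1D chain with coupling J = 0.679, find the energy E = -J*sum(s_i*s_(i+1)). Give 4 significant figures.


Step 1: Nearest-neighbor products: 1, 1, -1
Step 2: Sum of products = 1
Step 3: E = -0.679 * 1 = -0.679

-0.679


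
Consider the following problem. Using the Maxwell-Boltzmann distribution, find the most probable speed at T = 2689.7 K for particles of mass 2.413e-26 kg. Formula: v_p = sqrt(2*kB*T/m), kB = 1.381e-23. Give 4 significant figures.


Step 1: Numerator = 2*kB*T = 2*1.381e-23*2689.7 = 7.429e-20
Step 2: Ratio = 7.429e-20 / 2.413e-26 = 3.079e+06
Step 3: v_p = sqrt(3.079e+06) = 1755 m/s

1755


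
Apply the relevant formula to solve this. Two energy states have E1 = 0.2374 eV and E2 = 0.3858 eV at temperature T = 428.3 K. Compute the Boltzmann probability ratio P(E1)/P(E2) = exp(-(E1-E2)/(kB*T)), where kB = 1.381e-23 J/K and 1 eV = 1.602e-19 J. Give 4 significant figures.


Step 1: Compute energy difference dE = E1 - E2 = 0.2374 - 0.3858 = -0.1484 eV
Step 2: Convert to Joules: dE_J = -0.1484 * 1.602e-19 = -2.377e-20 J
Step 3: Compute exponent = -dE_J / (kB * T) = -(-2.377e-20) / (1.381e-23 * 428.3) = 4.019
Step 4: P(E1)/P(E2) = exp(4.019) = 55.66

55.66


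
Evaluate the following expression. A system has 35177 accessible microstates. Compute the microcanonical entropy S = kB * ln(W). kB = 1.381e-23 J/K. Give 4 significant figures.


Step 1: ln(W) = ln(35177) = 10.47
Step 2: S = kB * ln(W) = 1.381e-23 * 10.47
Step 3: S = 1.446e-22 J/K

1.446e-22


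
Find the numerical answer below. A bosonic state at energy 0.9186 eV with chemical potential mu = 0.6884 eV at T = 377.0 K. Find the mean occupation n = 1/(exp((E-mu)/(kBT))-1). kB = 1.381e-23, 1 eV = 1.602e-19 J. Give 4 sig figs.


Step 1: (E - mu) = 0.2302 eV
Step 2: x = (E-mu)*eV/(kB*T) = 0.2302*1.602e-19/(1.381e-23*377.0) = 7.083
Step 3: exp(x) = 1192
Step 4: n = 1/(exp(x)-1) = 0.0008397

0.0008397


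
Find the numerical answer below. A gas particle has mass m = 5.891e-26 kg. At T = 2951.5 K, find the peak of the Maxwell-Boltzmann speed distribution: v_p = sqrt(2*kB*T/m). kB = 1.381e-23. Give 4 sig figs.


Step 1: Numerator = 2*kB*T = 2*1.381e-23*2951.5 = 8.152e-20
Step 2: Ratio = 8.152e-20 / 5.891e-26 = 1.384e+06
Step 3: v_p = sqrt(1.384e+06) = 1176 m/s

1176


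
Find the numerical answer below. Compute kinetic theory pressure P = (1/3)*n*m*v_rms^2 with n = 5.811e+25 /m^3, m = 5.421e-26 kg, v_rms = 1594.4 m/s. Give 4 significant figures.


Step 1: v_rms^2 = 1594.4^2 = 2.542e+06
Step 2: n*m = 5.811e+25*5.421e-26 = 3.15
Step 3: P = (1/3)*3.15*2.542e+06 = 2.669e+06 Pa

2.669e+06


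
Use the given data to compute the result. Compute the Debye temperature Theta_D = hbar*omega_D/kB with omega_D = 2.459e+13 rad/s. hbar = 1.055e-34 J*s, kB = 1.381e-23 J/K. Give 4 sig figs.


Step 1: hbar*omega_D = 1.055e-34 * 2.459e+13 = 2.594e-21 J
Step 2: Theta_D = 2.594e-21 / 1.381e-23
Step 3: Theta_D = 187.9 K

187.9


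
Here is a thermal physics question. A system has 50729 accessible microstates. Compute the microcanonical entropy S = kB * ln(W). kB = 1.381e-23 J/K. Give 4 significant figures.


Step 1: ln(W) = ln(50729) = 10.83
Step 2: S = kB * ln(W) = 1.381e-23 * 10.83
Step 3: S = 1.496e-22 J/K

1.496e-22


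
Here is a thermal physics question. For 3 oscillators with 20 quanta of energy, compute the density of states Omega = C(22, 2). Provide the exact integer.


Step 1: Use binomial coefficient C(22, 2)
Step 2: Numerator = 22! / 20!
Step 3: Denominator = 2!
Step 4: Omega = 231

231


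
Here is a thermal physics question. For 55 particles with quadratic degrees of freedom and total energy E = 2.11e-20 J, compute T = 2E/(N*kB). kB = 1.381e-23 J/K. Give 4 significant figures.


Step 1: Numerator = 2*E = 2*2.11e-20 = 4.22e-20 J
Step 2: Denominator = N*kB = 55*1.381e-23 = 7.595e-22
Step 3: T = 4.22e-20 / 7.595e-22 = 55.56 K

55.56


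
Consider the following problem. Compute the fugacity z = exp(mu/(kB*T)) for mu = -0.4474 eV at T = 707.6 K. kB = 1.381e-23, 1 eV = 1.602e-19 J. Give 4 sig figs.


Step 1: Convert mu to Joules: -0.4474*1.602e-19 = -7.167e-20 J
Step 2: kB*T = 1.381e-23*707.6 = 9.772e-21 J
Step 3: mu/(kB*T) = -7.335
Step 4: z = exp(-7.335) = 0.0006526

0.0006526


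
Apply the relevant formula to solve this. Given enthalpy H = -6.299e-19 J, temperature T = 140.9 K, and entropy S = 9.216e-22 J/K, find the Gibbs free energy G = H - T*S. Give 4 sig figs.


Step 1: T*S = 140.9 * 9.216e-22 = 1.299e-19 J
Step 2: G = H - T*S = -6.299e-19 - 1.299e-19
Step 3: G = -7.598e-19 J

-7.598e-19


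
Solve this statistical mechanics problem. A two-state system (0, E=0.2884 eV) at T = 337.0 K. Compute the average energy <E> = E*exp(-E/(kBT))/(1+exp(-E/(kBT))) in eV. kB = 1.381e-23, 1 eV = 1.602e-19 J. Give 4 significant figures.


Step 1: beta*E = 0.2884*1.602e-19/(1.381e-23*337.0) = 9.927
Step 2: exp(-beta*E) = 4.882e-05
Step 3: <E> = 0.2884*4.882e-05/(1+4.882e-05) = 1.408e-05 eV

1.408e-05


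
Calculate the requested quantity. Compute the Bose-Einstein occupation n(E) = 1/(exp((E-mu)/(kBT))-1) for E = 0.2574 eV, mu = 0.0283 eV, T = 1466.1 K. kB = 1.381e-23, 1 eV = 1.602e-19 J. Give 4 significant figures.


Step 1: (E - mu) = 0.2291 eV
Step 2: x = (E-mu)*eV/(kB*T) = 0.2291*1.602e-19/(1.381e-23*1466.1) = 1.813
Step 3: exp(x) = 6.127
Step 4: n = 1/(exp(x)-1) = 0.195

0.195


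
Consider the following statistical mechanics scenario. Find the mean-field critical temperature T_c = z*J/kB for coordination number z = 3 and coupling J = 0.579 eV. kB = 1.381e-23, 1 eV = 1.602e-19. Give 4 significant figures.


Step 1: z*J = 3*0.579 = 1.737 eV
Step 2: Convert to Joules: 1.737*1.602e-19 = 2.783e-19 J
Step 3: T_c = 2.783e-19 / 1.381e-23 = 2.015e+04 K

2.015e+04


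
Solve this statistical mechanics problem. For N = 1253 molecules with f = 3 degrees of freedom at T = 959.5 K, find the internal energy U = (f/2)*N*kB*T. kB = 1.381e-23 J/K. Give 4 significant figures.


Step 1: f/2 = 3/2 = 1.5
Step 2: N*kB*T = 1253*1.381e-23*959.5 = 1.66e-17
Step 3: U = 1.5 * 1.66e-17 = 2.49e-17 J

2.49e-17


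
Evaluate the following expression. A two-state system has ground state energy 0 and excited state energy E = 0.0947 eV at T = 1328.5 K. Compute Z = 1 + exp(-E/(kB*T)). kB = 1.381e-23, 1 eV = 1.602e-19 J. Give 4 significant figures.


Step 1: Compute beta*E = E*eV/(kB*T) = 0.0947*1.602e-19/(1.381e-23*1328.5) = 0.8269
Step 2: exp(-beta*E) = exp(-0.8269) = 0.4374
Step 3: Z = 1 + 0.4374 = 1.437

1.437


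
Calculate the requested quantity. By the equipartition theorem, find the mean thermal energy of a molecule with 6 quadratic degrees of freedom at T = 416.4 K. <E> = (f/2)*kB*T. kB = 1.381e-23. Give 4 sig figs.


Step 1: f/2 = 6/2 = 3
Step 2: kB*T = 1.381e-23 * 416.4 = 5.75e-21
Step 3: <E> = 3 * 5.75e-21 = 1.725e-20 J

1.725e-20


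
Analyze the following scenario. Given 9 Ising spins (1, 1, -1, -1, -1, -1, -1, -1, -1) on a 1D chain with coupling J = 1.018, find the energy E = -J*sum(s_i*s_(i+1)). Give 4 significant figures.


Step 1: Nearest-neighbor products: 1, -1, 1, 1, 1, 1, 1, 1
Step 2: Sum of products = 6
Step 3: E = -1.018 * 6 = -6.108

-6.108


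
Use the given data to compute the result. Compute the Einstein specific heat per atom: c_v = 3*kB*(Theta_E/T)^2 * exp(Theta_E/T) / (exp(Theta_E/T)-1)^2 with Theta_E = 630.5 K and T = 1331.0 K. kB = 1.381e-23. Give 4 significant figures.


Step 1: x = Theta_E/T = 630.5/1331.0 = 0.4737
Step 2: x^2 = 0.2244
Step 3: exp(x) = 1.606
Step 4: c_v = 3*1.381e-23*0.2244*1.606/(1.606-1)^2 = 4.066e-23

4.066e-23


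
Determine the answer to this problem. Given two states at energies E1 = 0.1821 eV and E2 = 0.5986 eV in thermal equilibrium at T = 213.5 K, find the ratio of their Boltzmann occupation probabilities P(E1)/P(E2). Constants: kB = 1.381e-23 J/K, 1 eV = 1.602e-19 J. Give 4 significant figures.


Step 1: Compute energy difference dE = E1 - E2 = 0.1821 - 0.5986 = -0.4165 eV
Step 2: Convert to Joules: dE_J = -0.4165 * 1.602e-19 = -6.672e-20 J
Step 3: Compute exponent = -dE_J / (kB * T) = -(-6.672e-20) / (1.381e-23 * 213.5) = 22.63
Step 4: P(E1)/P(E2) = exp(22.63) = 6.732e+09

6.732e+09


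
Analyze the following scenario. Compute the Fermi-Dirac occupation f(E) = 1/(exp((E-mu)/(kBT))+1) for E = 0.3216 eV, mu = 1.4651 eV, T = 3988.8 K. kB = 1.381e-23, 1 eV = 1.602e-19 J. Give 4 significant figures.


Step 1: (E - mu) = 0.3216 - 1.4651 = -1.143 eV
Step 2: Convert: (E-mu)*eV = -1.832e-19 J
Step 3: x = (E-mu)*eV/(kB*T) = -3.326
Step 4: f = 1/(exp(-3.326)+1) = 0.9653

0.9653


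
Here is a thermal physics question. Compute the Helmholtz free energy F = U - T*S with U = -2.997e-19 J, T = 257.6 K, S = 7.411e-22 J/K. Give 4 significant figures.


Step 1: T*S = 257.6 * 7.411e-22 = 1.909e-19 J
Step 2: F = U - T*S = -2.997e-19 - 1.909e-19
Step 3: F = -4.906e-19 J

-4.906e-19


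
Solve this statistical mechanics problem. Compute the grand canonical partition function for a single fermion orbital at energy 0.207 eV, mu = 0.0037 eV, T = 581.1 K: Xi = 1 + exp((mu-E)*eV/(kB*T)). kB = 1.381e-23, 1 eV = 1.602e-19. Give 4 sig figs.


Step 1: (mu - E) = 0.0037 - 0.207 = -0.2033 eV
Step 2: x = (mu-E)*eV/(kB*T) = -0.2033*1.602e-19/(1.381e-23*581.1) = -4.058
Step 3: exp(x) = 0.01728
Step 4: Xi = 1 + 0.01728 = 1.017

1.017


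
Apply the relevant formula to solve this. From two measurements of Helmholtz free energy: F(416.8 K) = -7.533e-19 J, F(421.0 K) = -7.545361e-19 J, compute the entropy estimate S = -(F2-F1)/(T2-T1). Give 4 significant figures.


Step 1: dF = F2 - F1 = -7.545361e-19 - (-7.533e-19) = -1.2361e-21 J
Step 2: dT = T2 - T1 = 421.0 - 416.8 = 4.2 K
Step 3: S = -dF/dT = -(-1.2361e-21)/4.2 = 2.943e-22 J/K

2.943e-22


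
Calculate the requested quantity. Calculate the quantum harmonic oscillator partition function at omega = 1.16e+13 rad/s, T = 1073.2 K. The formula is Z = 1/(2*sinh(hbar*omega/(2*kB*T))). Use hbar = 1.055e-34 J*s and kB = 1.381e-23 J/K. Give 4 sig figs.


Step 1: Compute x = hbar*omega/(kB*T) = 1.055e-34*1.16e+13/(1.381e-23*1073.2) = 0.08257
Step 2: x/2 = 0.04129
Step 3: sinh(x/2) = 0.0413
Step 4: Z = 1/(2*0.0413) = 12.11

12.11


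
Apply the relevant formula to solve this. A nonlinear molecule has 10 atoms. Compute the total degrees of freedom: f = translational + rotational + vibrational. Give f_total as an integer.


Step 1: Translational DOF = 3
Step 2: Rotational DOF (nonlinear) = 3
Step 3: Vibrational DOF = 3*10 - 6 = 24
Step 4: Total = 3 + 3 + 24 = 30

30


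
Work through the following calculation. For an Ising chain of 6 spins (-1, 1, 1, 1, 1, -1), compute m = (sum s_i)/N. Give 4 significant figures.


Step 1: Count up spins (+1): 4, down spins (-1): 2
Step 2: Total magnetization M = 4 - 2 = 2
Step 3: m = M/N = 2/6 = 0.3333

0.3333


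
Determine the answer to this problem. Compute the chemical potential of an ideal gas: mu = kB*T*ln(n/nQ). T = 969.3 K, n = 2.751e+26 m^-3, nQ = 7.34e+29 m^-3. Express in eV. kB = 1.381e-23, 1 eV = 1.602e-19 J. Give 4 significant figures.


Step 1: n/nQ = 2.751e+26/7.34e+29 = 0.0003748
Step 2: ln(n/nQ) = -7.889
Step 3: mu = kB*T*ln(n/nQ) = 1.339e-20*-7.889 = -1.056e-19 J
Step 4: Convert to eV: -1.056e-19/1.602e-19 = -0.6592 eV

-0.6592


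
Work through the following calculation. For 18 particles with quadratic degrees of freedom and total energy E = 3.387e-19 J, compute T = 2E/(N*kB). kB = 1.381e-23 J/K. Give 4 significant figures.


Step 1: Numerator = 2*E = 2*3.387e-19 = 6.774e-19 J
Step 2: Denominator = N*kB = 18*1.381e-23 = 2.486e-22
Step 3: T = 6.774e-19 / 2.486e-22 = 2725 K

2725


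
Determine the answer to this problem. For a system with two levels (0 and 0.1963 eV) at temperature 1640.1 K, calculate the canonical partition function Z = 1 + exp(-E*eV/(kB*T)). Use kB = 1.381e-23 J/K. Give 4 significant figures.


Step 1: Compute beta*E = E*eV/(kB*T) = 0.1963*1.602e-19/(1.381e-23*1640.1) = 1.388
Step 2: exp(-beta*E) = exp(-1.388) = 0.2495
Step 3: Z = 1 + 0.2495 = 1.249

1.249


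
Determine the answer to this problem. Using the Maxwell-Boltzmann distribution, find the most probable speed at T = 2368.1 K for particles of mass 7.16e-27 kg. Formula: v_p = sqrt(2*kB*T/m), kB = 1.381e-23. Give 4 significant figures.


Step 1: Numerator = 2*kB*T = 2*1.381e-23*2368.1 = 6.541e-20
Step 2: Ratio = 6.541e-20 / 7.16e-27 = 9.135e+06
Step 3: v_p = sqrt(9.135e+06) = 3022 m/s

3022


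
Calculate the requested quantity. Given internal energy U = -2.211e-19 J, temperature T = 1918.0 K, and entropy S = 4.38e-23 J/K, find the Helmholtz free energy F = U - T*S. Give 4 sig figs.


Step 1: T*S = 1918.0 * 4.38e-23 = 8.401e-20 J
Step 2: F = U - T*S = -2.211e-19 - 8.401e-20
Step 3: F = -3.051e-19 J

-3.051e-19


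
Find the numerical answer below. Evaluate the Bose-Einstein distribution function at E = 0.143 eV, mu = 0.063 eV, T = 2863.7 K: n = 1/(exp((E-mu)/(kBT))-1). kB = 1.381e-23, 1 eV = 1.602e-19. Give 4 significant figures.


Step 1: (E - mu) = 0.08 eV
Step 2: x = (E-mu)*eV/(kB*T) = 0.08*1.602e-19/(1.381e-23*2863.7) = 0.3241
Step 3: exp(x) = 1.383
Step 4: n = 1/(exp(x)-1) = 2.613

2.613


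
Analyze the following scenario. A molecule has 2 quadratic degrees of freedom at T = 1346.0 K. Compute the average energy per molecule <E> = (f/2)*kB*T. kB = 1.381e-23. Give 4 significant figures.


Step 1: f/2 = 2/2 = 1
Step 2: kB*T = 1.381e-23 * 1346.0 = 1.859e-20
Step 3: <E> = 1 * 1.859e-20 = 1.859e-20 J

1.859e-20


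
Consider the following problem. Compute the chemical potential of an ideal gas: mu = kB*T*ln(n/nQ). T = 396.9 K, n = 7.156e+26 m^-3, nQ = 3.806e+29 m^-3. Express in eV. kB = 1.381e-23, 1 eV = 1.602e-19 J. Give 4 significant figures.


Step 1: n/nQ = 7.156e+26/3.806e+29 = 0.00188
Step 2: ln(n/nQ) = -6.276
Step 3: mu = kB*T*ln(n/nQ) = 5.481e-21*-6.276 = -3.44e-20 J
Step 4: Convert to eV: -3.44e-20/1.602e-19 = -0.2147 eV

-0.2147


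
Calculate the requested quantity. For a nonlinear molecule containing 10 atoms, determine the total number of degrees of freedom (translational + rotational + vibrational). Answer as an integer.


Step 1: Translational DOF = 3
Step 2: Rotational DOF (nonlinear) = 3
Step 3: Vibrational DOF = 3*10 - 6 = 24
Step 4: Total = 3 + 3 + 24 = 30

30


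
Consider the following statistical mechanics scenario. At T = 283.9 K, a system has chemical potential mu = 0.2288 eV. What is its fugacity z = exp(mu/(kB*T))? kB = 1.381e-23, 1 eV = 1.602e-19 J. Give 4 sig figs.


Step 1: Convert mu to Joules: 0.2288*1.602e-19 = 3.665e-20 J
Step 2: kB*T = 1.381e-23*283.9 = 3.921e-21 J
Step 3: mu/(kB*T) = 9.349
Step 4: z = exp(9.349) = 1.149e+04

1.149e+04


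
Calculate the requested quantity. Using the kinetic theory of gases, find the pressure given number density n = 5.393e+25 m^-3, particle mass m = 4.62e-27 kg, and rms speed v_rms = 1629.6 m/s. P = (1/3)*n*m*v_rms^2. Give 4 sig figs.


Step 1: v_rms^2 = 1629.6^2 = 2.656e+06
Step 2: n*m = 5.393e+25*4.62e-27 = 0.2492
Step 3: P = (1/3)*0.2492*2.656e+06 = 2.206e+05 Pa

2.206e+05


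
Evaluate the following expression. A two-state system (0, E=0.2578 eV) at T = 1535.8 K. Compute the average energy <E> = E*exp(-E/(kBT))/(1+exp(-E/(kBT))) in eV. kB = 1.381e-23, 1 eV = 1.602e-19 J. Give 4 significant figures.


Step 1: beta*E = 0.2578*1.602e-19/(1.381e-23*1535.8) = 1.947
Step 2: exp(-beta*E) = 0.1427
Step 3: <E> = 0.2578*0.1427/(1+0.1427) = 0.03219 eV

0.03219


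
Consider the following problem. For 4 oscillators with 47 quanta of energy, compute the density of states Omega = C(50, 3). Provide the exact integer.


Step 1: Use binomial coefficient C(50, 3)
Step 2: Numerator = 50! / 47!
Step 3: Denominator = 3!
Step 4: Omega = 19600

19600


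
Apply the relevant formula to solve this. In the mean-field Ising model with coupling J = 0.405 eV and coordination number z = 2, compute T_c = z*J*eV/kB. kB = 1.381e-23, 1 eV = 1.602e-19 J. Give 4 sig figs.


Step 1: z*J = 2*0.405 = 0.81 eV
Step 2: Convert to Joules: 0.81*1.602e-19 = 1.298e-19 J
Step 3: T_c = 1.298e-19 / 1.381e-23 = 9396 K

9396


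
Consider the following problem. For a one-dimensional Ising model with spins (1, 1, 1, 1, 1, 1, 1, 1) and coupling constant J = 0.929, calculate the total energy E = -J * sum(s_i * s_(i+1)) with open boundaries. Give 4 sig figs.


Step 1: Nearest-neighbor products: 1, 1, 1, 1, 1, 1, 1
Step 2: Sum of products = 7
Step 3: E = -0.929 * 7 = -6.503

-6.503


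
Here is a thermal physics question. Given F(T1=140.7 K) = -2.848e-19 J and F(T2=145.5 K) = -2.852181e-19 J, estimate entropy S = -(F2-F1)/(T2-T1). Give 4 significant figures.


Step 1: dF = F2 - F1 = -2.852181e-19 - (-2.848e-19) = -4.181e-22 J
Step 2: dT = T2 - T1 = 145.5 - 140.7 = 4.8 K
Step 3: S = -dF/dT = -(-4.181e-22)/4.8 = 8.71e-23 J/K

8.71e-23


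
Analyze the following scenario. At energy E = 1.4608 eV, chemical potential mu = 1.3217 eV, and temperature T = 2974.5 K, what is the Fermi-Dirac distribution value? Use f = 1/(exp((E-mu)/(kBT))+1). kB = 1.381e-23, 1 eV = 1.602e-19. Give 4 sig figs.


Step 1: (E - mu) = 1.4608 - 1.3217 = 0.1391 eV
Step 2: Convert: (E-mu)*eV = 2.228e-20 J
Step 3: x = (E-mu)*eV/(kB*T) = 0.5425
Step 4: f = 1/(exp(0.5425)+1) = 0.3676

0.3676


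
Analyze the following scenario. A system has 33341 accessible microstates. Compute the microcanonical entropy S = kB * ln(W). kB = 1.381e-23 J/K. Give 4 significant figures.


Step 1: ln(W) = ln(33341) = 10.41
Step 2: S = kB * ln(W) = 1.381e-23 * 10.41
Step 3: S = 1.438e-22 J/K

1.438e-22


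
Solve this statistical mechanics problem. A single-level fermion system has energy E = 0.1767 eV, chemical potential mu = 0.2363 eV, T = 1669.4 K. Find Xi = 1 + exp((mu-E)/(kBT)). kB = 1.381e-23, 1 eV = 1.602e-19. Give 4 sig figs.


Step 1: (mu - E) = 0.2363 - 0.1767 = 0.0596 eV
Step 2: x = (mu-E)*eV/(kB*T) = 0.0596*1.602e-19/(1.381e-23*1669.4) = 0.4141
Step 3: exp(x) = 1.513
Step 4: Xi = 1 + 1.513 = 2.513

2.513


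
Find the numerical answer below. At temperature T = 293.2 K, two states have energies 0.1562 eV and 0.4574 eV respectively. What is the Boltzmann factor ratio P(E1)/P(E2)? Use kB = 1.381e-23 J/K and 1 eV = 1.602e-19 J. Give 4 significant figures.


Step 1: Compute energy difference dE = E1 - E2 = 0.1562 - 0.4574 = -0.3012 eV
Step 2: Convert to Joules: dE_J = -0.3012 * 1.602e-19 = -4.825e-20 J
Step 3: Compute exponent = -dE_J / (kB * T) = -(-4.825e-20) / (1.381e-23 * 293.2) = 11.92
Step 4: P(E1)/P(E2) = exp(11.92) = 1.498e+05

1.498e+05


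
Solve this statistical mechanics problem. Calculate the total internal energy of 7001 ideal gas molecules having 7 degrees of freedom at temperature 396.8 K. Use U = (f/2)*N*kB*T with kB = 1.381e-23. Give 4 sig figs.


Step 1: f/2 = 7/2 = 3.5
Step 2: N*kB*T = 7001*1.381e-23*396.8 = 3.836e-17
Step 3: U = 3.5 * 3.836e-17 = 1.343e-16 J

1.343e-16


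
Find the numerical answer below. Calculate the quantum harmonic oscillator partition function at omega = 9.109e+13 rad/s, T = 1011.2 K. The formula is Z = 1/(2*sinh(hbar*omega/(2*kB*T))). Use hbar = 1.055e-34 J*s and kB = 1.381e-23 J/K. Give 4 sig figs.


Step 1: Compute x = hbar*omega/(kB*T) = 1.055e-34*9.109e+13/(1.381e-23*1011.2) = 0.6882
Step 2: x/2 = 0.3441
Step 3: sinh(x/2) = 0.3509
Step 4: Z = 1/(2*0.3509) = 1.425

1.425


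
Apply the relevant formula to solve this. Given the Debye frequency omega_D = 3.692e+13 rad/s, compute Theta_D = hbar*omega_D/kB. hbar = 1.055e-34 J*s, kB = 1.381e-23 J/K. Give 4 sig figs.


Step 1: hbar*omega_D = 1.055e-34 * 3.692e+13 = 3.895e-21 J
Step 2: Theta_D = 3.895e-21 / 1.381e-23
Step 3: Theta_D = 282 K

282


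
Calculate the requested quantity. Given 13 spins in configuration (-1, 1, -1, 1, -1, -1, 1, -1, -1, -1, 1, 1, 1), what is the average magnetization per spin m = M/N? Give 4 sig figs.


Step 1: Count up spins (+1): 6, down spins (-1): 7
Step 2: Total magnetization M = 6 - 7 = -1
Step 3: m = M/N = -1/13 = -0.07692

-0.07692


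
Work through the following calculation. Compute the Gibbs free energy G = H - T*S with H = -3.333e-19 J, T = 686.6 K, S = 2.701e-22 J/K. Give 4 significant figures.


Step 1: T*S = 686.6 * 2.701e-22 = 1.855e-19 J
Step 2: G = H - T*S = -3.333e-19 - 1.855e-19
Step 3: G = -5.188e-19 J

-5.188e-19


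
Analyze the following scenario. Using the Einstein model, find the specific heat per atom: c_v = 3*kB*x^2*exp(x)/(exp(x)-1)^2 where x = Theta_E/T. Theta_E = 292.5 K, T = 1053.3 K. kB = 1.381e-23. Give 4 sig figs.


Step 1: x = Theta_E/T = 292.5/1053.3 = 0.2777
Step 2: x^2 = 0.07712
Step 3: exp(x) = 1.32
Step 4: c_v = 3*1.381e-23*0.07712*1.32/(1.32-1)^2 = 4.116e-23

4.116e-23


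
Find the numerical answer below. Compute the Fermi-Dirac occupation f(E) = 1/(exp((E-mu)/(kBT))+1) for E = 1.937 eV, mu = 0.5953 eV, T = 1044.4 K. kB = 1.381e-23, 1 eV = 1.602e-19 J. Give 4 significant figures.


Step 1: (E - mu) = 1.937 - 0.5953 = 1.342 eV
Step 2: Convert: (E-mu)*eV = 2.149e-19 J
Step 3: x = (E-mu)*eV/(kB*T) = 14.9
Step 4: f = 1/(exp(14.9)+1) = 3.373e-07

3.373e-07


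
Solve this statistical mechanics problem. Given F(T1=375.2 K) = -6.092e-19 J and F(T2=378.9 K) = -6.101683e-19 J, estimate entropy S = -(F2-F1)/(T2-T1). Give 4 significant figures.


Step 1: dF = F2 - F1 = -6.101683e-19 - (-6.092e-19) = -9.683e-22 J
Step 2: dT = T2 - T1 = 378.9 - 375.2 = 3.7 K
Step 3: S = -dF/dT = -(-9.683e-22)/3.7 = 2.617e-22 J/K

2.617e-22


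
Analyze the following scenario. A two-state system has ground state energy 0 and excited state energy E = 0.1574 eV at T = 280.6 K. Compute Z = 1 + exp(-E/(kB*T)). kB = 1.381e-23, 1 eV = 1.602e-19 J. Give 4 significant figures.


Step 1: Compute beta*E = E*eV/(kB*T) = 0.1574*1.602e-19/(1.381e-23*280.6) = 6.507
Step 2: exp(-beta*E) = exp(-6.507) = 0.001493
Step 3: Z = 1 + 0.001493 = 1.001

1.001


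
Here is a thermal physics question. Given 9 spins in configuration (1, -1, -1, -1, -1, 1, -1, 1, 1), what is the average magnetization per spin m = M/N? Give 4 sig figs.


Step 1: Count up spins (+1): 4, down spins (-1): 5
Step 2: Total magnetization M = 4 - 5 = -1
Step 3: m = M/N = -1/9 = -0.1111

-0.1111


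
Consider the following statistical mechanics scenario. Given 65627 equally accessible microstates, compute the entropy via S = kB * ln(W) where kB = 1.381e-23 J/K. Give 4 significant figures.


Step 1: ln(W) = ln(65627) = 11.09
Step 2: S = kB * ln(W) = 1.381e-23 * 11.09
Step 3: S = 1.532e-22 J/K

1.532e-22


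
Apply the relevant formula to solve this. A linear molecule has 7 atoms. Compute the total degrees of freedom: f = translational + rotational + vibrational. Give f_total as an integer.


Step 1: Translational DOF = 3
Step 2: Rotational DOF (linear) = 2
Step 3: Vibrational DOF = 3*7 - 5 = 16
Step 4: Total = 3 + 2 + 16 = 21

21


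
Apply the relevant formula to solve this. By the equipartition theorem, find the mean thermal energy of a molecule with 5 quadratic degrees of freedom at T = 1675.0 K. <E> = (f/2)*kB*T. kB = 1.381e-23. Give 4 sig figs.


Step 1: f/2 = 5/2 = 2.5
Step 2: kB*T = 1.381e-23 * 1675.0 = 2.313e-20
Step 3: <E> = 2.5 * 2.313e-20 = 5.783e-20 J

5.783e-20


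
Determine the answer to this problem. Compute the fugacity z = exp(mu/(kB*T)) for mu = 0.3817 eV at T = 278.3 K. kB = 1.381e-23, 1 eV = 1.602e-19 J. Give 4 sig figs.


Step 1: Convert mu to Joules: 0.3817*1.602e-19 = 6.115e-20 J
Step 2: kB*T = 1.381e-23*278.3 = 3.843e-21 J
Step 3: mu/(kB*T) = 15.91
Step 4: z = exp(15.91) = 8.124e+06

8.124e+06


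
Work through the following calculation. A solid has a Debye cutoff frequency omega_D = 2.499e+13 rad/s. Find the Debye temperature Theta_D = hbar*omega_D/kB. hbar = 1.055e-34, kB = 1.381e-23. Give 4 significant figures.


Step 1: hbar*omega_D = 1.055e-34 * 2.499e+13 = 2.636e-21 J
Step 2: Theta_D = 2.636e-21 / 1.381e-23
Step 3: Theta_D = 190.9 K

190.9


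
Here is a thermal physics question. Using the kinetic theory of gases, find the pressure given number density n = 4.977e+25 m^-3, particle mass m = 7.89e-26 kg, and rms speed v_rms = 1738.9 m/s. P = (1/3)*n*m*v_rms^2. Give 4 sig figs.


Step 1: v_rms^2 = 1738.9^2 = 3.024e+06
Step 2: n*m = 4.977e+25*7.89e-26 = 3.927
Step 3: P = (1/3)*3.927*3.024e+06 = 3.958e+06 Pa

3.958e+06


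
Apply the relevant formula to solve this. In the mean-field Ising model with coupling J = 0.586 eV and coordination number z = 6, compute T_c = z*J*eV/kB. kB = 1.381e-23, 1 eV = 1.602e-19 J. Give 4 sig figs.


Step 1: z*J = 6*0.586 = 3.516 eV
Step 2: Convert to Joules: 3.516*1.602e-19 = 5.633e-19 J
Step 3: T_c = 5.633e-19 / 1.381e-23 = 4.079e+04 K

4.079e+04


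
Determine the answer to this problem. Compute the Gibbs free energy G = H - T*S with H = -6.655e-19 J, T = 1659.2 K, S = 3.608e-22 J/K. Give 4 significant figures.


Step 1: T*S = 1659.2 * 3.608e-22 = 5.986e-19 J
Step 2: G = H - T*S = -6.655e-19 - 5.986e-19
Step 3: G = -1.264e-18 J

-1.264e-18


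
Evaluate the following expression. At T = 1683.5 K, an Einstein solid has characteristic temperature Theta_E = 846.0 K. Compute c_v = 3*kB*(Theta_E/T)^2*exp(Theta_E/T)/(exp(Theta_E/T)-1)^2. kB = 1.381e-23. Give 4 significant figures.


Step 1: x = Theta_E/T = 846.0/1683.5 = 0.5025
Step 2: x^2 = 0.2525
Step 3: exp(x) = 1.653
Step 4: c_v = 3*1.381e-23*0.2525*1.653/(1.653-1)^2 = 4.057e-23

4.057e-23
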